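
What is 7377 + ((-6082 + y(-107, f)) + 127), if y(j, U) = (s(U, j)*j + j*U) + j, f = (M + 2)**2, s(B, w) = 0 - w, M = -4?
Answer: -10562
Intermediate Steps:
s(B, w) = -w
f = 4 (f = (-4 + 2)**2 = (-2)**2 = 4)
y(j, U) = j - j**2 + U*j (y(j, U) = ((-j)*j + j*U) + j = (-j**2 + U*j) + j = j - j**2 + U*j)
7377 + ((-6082 + y(-107, f)) + 127) = 7377 + ((-6082 - 107*(1 + 4 - 1*(-107))) + 127) = 7377 + ((-6082 - 107*(1 + 4 + 107)) + 127) = 7377 + ((-6082 - 107*112) + 127) = 7377 + ((-6082 - 11984) + 127) = 7377 + (-18066 + 127) = 7377 - 17939 = -10562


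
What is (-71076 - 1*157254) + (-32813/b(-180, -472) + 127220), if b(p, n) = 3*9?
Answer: -2762783/27 ≈ -1.0233e+5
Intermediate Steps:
b(p, n) = 27
(-71076 - 1*157254) + (-32813/b(-180, -472) + 127220) = (-71076 - 1*157254) + (-32813/27 + 127220) = (-71076 - 157254) + (-32813*1/27 + 127220) = -228330 + (-32813/27 + 127220) = -228330 + 3402127/27 = -2762783/27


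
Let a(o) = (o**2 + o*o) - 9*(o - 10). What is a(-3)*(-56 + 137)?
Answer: 10935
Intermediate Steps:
a(o) = 90 - 9*o + 2*o**2 (a(o) = (o**2 + o**2) - 9*(-10 + o) = 2*o**2 + (90 - 9*o) = 90 - 9*o + 2*o**2)
a(-3)*(-56 + 137) = (90 - 9*(-3) + 2*(-3)**2)*(-56 + 137) = (90 + 27 + 2*9)*81 = (90 + 27 + 18)*81 = 135*81 = 10935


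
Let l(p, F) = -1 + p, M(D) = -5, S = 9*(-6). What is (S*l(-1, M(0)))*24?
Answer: 2592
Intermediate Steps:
S = -54
(S*l(-1, M(0)))*24 = -54*(-1 - 1)*24 = -54*(-2)*24 = 108*24 = 2592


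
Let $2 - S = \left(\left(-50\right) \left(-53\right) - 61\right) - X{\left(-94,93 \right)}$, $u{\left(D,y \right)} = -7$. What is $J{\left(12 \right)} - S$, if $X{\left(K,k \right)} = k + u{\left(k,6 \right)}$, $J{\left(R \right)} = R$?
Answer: $2513$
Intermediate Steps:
$X{\left(K,k \right)} = -7 + k$ ($X{\left(K,k \right)} = k - 7 = -7 + k$)
$S = -2501$ ($S = 2 - \left(\left(\left(-50\right) \left(-53\right) - 61\right) - \left(-7 + 93\right)\right) = 2 - \left(\left(2650 - 61\right) - 86\right) = 2 - \left(2589 - 86\right) = 2 - 2503 = -2501$)
$J{\left(12 \right)} - S = 12 - -2501 = 12 + 2501 = 2513$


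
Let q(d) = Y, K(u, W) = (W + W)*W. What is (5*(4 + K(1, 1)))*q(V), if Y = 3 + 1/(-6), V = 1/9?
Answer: 85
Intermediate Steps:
K(u, W) = 2*W**2 (K(u, W) = (2*W)*W = 2*W**2)
V = 1/9 ≈ 0.11111
Y = 17/6 (Y = 3 + 1*(-1/6) = 3 - 1/6 = 17/6 ≈ 2.8333)
q(d) = 17/6
(5*(4 + K(1, 1)))*q(V) = (5*(4 + 2*1**2))*(17/6) = (5*(4 + 2*1))*(17/6) = (5*(4 + 2))*(17/6) = (5*6)*(17/6) = 30*(17/6) = 85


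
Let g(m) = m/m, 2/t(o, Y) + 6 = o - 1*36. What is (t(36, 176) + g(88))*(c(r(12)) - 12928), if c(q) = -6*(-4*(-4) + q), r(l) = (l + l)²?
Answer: -32960/3 ≈ -10987.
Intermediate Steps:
r(l) = 4*l² (r(l) = (2*l)² = 4*l²)
t(o, Y) = 2/(-42 + o) (t(o, Y) = 2/(-6 + (o - 1*36)) = 2/(-6 + (o - 36)) = 2/(-6 + (-36 + o)) = 2/(-42 + o))
c(q) = -96 - 6*q (c(q) = -6*(16 + q) = -96 - 6*q)
g(m) = 1
(t(36, 176) + g(88))*(c(r(12)) - 12928) = (2/(-42 + 36) + 1)*((-96 - 24*12²) - 12928) = (2/(-6) + 1)*((-96 - 24*144) - 12928) = (2*(-⅙) + 1)*((-96 - 6*576) - 12928) = (-⅓ + 1)*((-96 - 3456) - 12928) = 2*(-3552 - 12928)/3 = (⅔)*(-16480) = -32960/3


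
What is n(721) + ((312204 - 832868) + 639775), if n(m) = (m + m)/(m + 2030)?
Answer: 46810829/393 ≈ 1.1911e+5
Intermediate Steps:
n(m) = 2*m/(2030 + m) (n(m) = (2*m)/(2030 + m) = 2*m/(2030 + m))
n(721) + ((312204 - 832868) + 639775) = 2*721/(2030 + 721) + ((312204 - 832868) + 639775) = 2*721/2751 + (-520664 + 639775) = 2*721*(1/2751) + 119111 = 206/393 + 119111 = 46810829/393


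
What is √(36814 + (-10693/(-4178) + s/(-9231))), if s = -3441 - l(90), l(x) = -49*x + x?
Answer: √6084626718900862046/12855706 ≈ 191.88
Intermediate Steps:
l(x) = -48*x
s = 879 (s = -3441 - (-48)*90 = -3441 - 1*(-4320) = -3441 + 4320 = 879)
√(36814 + (-10693/(-4178) + s/(-9231))) = √(36814 + (-10693/(-4178) + 879/(-9231))) = √(36814 + (-10693*(-1/4178) + 879*(-1/9231))) = √(36814 + (10693/4178 - 293/3077)) = √(36814 + 31678207/12855706) = √(473301638891/12855706) = √6084626718900862046/12855706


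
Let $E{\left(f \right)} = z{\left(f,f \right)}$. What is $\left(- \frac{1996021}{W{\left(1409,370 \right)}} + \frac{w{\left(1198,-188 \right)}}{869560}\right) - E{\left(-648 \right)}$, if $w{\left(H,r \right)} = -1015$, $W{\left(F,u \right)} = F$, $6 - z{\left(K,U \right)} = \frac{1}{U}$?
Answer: $- \frac{14118418275319}{9924201324} \approx -1422.6$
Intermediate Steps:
$z{\left(K,U \right)} = 6 - \frac{1}{U}$
$E{\left(f \right)} = 6 - \frac{1}{f}$
$\left(- \frac{1996021}{W{\left(1409,370 \right)}} + \frac{w{\left(1198,-188 \right)}}{869560}\right) - E{\left(-648 \right)} = \left(- \frac{1996021}{1409} - \frac{1015}{869560}\right) - \left(6 - \frac{1}{-648}\right) = \left(\left(-1996021\right) \frac{1}{1409} - \frac{203}{173912}\right) - \left(6 - - \frac{1}{648}\right) = \left(- \frac{1996021}{1409} - \frac{203}{173912}\right) - \left(6 + \frac{1}{648}\right) = - \frac{347132290179}{245042008} - \frac{3889}{648} = - \frac{14118418275319}{9924201324}$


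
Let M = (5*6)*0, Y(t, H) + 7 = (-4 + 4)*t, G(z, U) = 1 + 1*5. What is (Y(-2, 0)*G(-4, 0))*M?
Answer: 0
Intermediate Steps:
G(z, U) = 6 (G(z, U) = 1 + 5 = 6)
Y(t, H) = -7 (Y(t, H) = -7 + (-4 + 4)*t = -7 + 0*t = -7 + 0 = -7)
M = 0 (M = 30*0 = 0)
(Y(-2, 0)*G(-4, 0))*M = -7*6*0 = -42*0 = 0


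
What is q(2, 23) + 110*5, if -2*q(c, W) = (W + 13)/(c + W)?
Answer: 13732/25 ≈ 549.28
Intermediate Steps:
q(c, W) = -(13 + W)/(2*(W + c)) (q(c, W) = -(W + 13)/(2*(c + W)) = -(13 + W)/(2*(W + c)))
q(2, 23) + 110*5 = (-13 - 1*23)/(2*(23 + 2)) + 110*5 = (½)*(-13 - 23)/25 + 550 = (½)*(1/25)*(-36) + 550 = -18/25 + 550 = 13732/25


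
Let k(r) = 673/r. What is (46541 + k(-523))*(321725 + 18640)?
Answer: 8284575998550/523 ≈ 1.5840e+10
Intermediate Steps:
(46541 + k(-523))*(321725 + 18640) = (46541 + 673/(-523))*(321725 + 18640) = (46541 + 673*(-1/523))*340365 = (46541 - 673/523)*340365 = (24340270/523)*340365 = 8284575998550/523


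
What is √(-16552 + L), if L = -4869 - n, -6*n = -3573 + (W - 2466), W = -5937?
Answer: I*√23417 ≈ 153.03*I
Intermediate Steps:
n = 1996 (n = -(-3573 + (-5937 - 2466))/6 = -(-3573 - 8403)/6 = -⅙*(-11976) = 1996)
L = -6865 (L = -4869 - 1*1996 = -4869 - 1996 = -6865)
√(-16552 + L) = √(-16552 - 6865) = √(-23417) = I*√23417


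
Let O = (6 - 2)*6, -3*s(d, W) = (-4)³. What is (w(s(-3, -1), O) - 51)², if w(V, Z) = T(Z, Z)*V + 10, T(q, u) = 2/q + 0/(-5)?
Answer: 124609/81 ≈ 1538.4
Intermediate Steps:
T(q, u) = 2/q (T(q, u) = 2/q + 0*(-⅕) = 2/q + 0 = 2/q)
s(d, W) = 64/3 (s(d, W) = -⅓*(-4)³ = -⅓*(-64) = 64/3)
O = 24 (O = 4*6 = 24)
w(V, Z) = 10 + 2*V/Z (w(V, Z) = (2/Z)*V + 10 = 2*V/Z + 10 = 10 + 2*V/Z)
(w(s(-3, -1), O) - 51)² = ((10 + 2*(64/3)/24) - 51)² = ((10 + 2*(64/3)*(1/24)) - 51)² = ((10 + 16/9) - 51)² = (106/9 - 51)² = (-353/9)² = 124609/81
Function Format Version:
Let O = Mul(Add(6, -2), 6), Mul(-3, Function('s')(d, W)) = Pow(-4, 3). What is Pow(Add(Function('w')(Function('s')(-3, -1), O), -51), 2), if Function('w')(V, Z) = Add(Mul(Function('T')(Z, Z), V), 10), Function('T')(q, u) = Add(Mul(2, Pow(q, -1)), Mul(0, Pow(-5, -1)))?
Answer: Rational(124609, 81) ≈ 1538.4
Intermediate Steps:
Function('T')(q, u) = Mul(2, Pow(q, -1)) (Function('T')(q, u) = Add(Mul(2, Pow(q, -1)), Mul(0, Rational(-1, 5))) = Add(Mul(2, Pow(q, -1)), 0) = Mul(2, Pow(q, -1)))
Function('s')(d, W) = Rational(64, 3) (Function('s')(d, W) = Mul(Rational(-1, 3), Pow(-4, 3)) = Mul(Rational(-1, 3), -64) = Rational(64, 3))
O = 24 (O = Mul(4, 6) = 24)
Function('w')(V, Z) = Add(10, Mul(2, V, Pow(Z, -1))) (Function('w')(V, Z) = Add(Mul(Mul(2, Pow(Z, -1)), V), 10) = Add(Mul(2, V, Pow(Z, -1)), 10) = Add(10, Mul(2, V, Pow(Z, -1))))
Pow(Add(Function('w')(Function('s')(-3, -1), O), -51), 2) = Pow(Add(Add(10, Mul(2, Rational(64, 3), Pow(24, -1))), -51), 2) = Pow(Add(Add(10, Mul(2, Rational(64, 3), Rational(1, 24))), -51), 2) = Pow(Add(Add(10, Rational(16, 9)), -51), 2) = Pow(Add(Rational(106, 9), -51), 2) = Pow(Rational(-353, 9), 2) = Rational(124609, 81)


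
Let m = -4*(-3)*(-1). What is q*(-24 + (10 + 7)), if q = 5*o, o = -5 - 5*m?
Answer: -1925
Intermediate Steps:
m = -12 (m = 12*(-1) = -12)
o = 55 (o = -5 - 5*(-12) = -5 + 60 = 55)
q = 275 (q = 5*55 = 275)
q*(-24 + (10 + 7)) = 275*(-24 + (10 + 7)) = 275*(-24 + 17) = 275*(-7) = -1925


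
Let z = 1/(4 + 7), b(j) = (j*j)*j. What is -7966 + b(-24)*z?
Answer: -101450/11 ≈ -9222.7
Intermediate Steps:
b(j) = j³ (b(j) = j²*j = j³)
z = 1/11 ≈ 0.090909
-7966 + b(-24)*z = -7966 + (-24)³*(1/11) = -7966 - 13824*1/11 = -7966 - 13824/11 = -101450/11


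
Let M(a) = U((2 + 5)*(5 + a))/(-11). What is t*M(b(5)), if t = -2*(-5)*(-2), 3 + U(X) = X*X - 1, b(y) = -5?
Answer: -80/11 ≈ -7.2727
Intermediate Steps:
U(X) = -4 + X**2 (U(X) = -3 + (X*X - 1) = -3 + (X**2 - 1) = -3 + (-1 + X**2) = -4 + X**2)
M(a) = 4/11 - (35 + 7*a)**2/11 (M(a) = (-4 + ((2 + 5)*(5 + a))**2)/(-11) = (-4 + (7*(5 + a))**2)*(-1/11) = (-4 + (35 + 7*a)**2)*(-1/11) = 4/11 - (35 + 7*a)**2/11)
t = -20 (t = 10*(-2) = -20)
t*M(b(5)) = -20*(4/11 - 49*(5 - 5)**2/11) = -20*(4/11 - 49/11*0**2) = -20*(4/11 - 49/11*0) = -20*(4/11 + 0) = -20*4/11 = -80/11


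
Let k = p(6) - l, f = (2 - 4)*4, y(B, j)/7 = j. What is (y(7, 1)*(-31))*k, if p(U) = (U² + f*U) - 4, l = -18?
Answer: -434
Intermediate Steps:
y(B, j) = 7*j
f = -8 (f = -2*4 = -8)
p(U) = -4 + U² - 8*U (p(U) = (U² - 8*U) - 4 = -4 + U² - 8*U)
k = 2 (k = (-4 + 6² - 8*6) - 1*(-18) = (-4 + 36 - 48) + 18 = -16 + 18 = 2)
(y(7, 1)*(-31))*k = ((7*1)*(-31))*2 = (7*(-31))*2 = -217*2 = -434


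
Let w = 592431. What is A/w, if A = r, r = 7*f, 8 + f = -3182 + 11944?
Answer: 2918/28211 ≈ 0.10343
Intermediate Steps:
f = 8754 (f = -8 + (-3182 + 11944) = -8 + 8762 = 8754)
r = 61278 (r = 7*8754 = 61278)
A = 61278
A/w = 61278/592431 = 61278*(1/592431) = 2918/28211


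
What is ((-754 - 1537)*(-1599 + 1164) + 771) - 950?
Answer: 996406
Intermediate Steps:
((-754 - 1537)*(-1599 + 1164) + 771) - 950 = (-2291*(-435) + 771) - 950 = (996585 + 771) - 950 = 997356 - 950 = 996406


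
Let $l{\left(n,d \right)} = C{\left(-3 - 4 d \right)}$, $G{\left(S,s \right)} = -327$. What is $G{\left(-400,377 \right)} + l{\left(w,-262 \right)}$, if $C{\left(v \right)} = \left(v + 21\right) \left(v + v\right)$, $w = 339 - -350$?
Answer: $2227613$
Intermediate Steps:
$w = 689$ ($w = 339 + 350 = 689$)
$C{\left(v \right)} = 2 v \left(21 + v\right)$ ($C{\left(v \right)} = \left(21 + v\right) 2 v = 2 v \left(21 + v\right)$)
$l{\left(n,d \right)} = 2 \left(-3 - 4 d\right) \left(18 - 4 d\right)$ ($l{\left(n,d \right)} = 2 \left(-3 - 4 d\right) \left(21 - \left(3 + 4 d\right)\right) = 2 \left(-3 - 4 d\right) \left(18 - 4 d\right)$)
$G{\left(-400,377 \right)} + l{\left(w,-262 \right)} = -327 - \left(-31332 - 2196608\right) = -327 + \left(-108 + 31440 + 32 \cdot 68644\right) = -327 + \left(-108 + 31440 + 2196608\right) = -327 + 2227940 = 2227613$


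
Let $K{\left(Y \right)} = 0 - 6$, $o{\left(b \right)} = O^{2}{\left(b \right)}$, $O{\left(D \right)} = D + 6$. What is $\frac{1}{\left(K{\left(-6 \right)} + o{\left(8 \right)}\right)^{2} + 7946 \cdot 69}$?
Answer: $\frac{1}{584374} \approx 1.7112 \cdot 10^{-6}$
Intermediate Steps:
$O{\left(D \right)} = 6 + D$
$o{\left(b \right)} = \left(6 + b\right)^{2}$
$K{\left(Y \right)} = -6$
$\frac{1}{\left(K{\left(-6 \right)} + o{\left(8 \right)}\right)^{2} + 7946 \cdot 69} = \frac{1}{\left(-6 + \left(6 + 8\right)^{2}\right)^{2} + 7946 \cdot 69} = \frac{1}{\left(-6 + 14^{2}\right)^{2} + 548274} = \frac{1}{\left(-6 + 196\right)^{2} + 548274} = \frac{1}{190^{2} + 548274} = \frac{1}{36100 + 548274} = \frac{1}{584374}$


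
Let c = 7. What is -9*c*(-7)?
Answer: 441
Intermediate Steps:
-9*c*(-7) = -9*7*(-7) = -63*(-7) = 441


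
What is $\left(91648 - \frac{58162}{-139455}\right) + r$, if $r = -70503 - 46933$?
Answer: $- \frac{3596207378}{139455} \approx -25788.0$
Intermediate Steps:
$r = -117436$ ($r = -70503 - 46933 = -117436$)
$\left(91648 - \frac{58162}{-139455}\right) + r = \left(91648 - \frac{58162}{-139455}\right) - 117436 = \left(91648 - - \frac{58162}{139455}\right) - 117436 = \left(91648 + \frac{58162}{139455}\right) - 117436 = \frac{12780830002}{139455} - 117436 = - \frac{3596207378}{139455}$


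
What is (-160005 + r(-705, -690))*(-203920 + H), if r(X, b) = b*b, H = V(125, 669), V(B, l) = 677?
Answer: -64244096085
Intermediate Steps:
H = 677
r(X, b) = b²
(-160005 + r(-705, -690))*(-203920 + H) = (-160005 + (-690)²)*(-203920 + 677) = (-160005 + 476100)*(-203243) = 316095*(-203243) = -64244096085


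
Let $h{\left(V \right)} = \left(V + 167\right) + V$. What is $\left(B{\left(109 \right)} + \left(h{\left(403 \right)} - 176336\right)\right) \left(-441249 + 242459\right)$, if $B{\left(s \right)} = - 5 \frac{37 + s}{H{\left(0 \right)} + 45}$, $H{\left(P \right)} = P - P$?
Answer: $\frac{313772720270}{9} \approx 3.4864 \cdot 10^{10}$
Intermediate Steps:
$H{\left(P \right)} = 0$
$B{\left(s \right)} = - \frac{37}{9} - \frac{s}{9}$ ($B{\left(s \right)} = - 5 \frac{37 + s}{0 + 45} = - 5 \frac{37 + s}{45} = - 5 \left(37 + s\right) \frac{1}{45} = - 5 \left(\frac{37}{45} + \frac{s}{45}\right) = - \frac{37}{9} - \frac{s}{9}$)
$h{\left(V \right)} = 167 + 2 V$ ($h{\left(V \right)} = \left(167 + V\right) + V = 167 + 2 V$)
$\left(B{\left(109 \right)} + \left(h{\left(403 \right)} - 176336\right)\right) \left(-441249 + 242459\right) = \left(\left(- \frac{37}{9} - \frac{109}{9}\right) + \left(\left(167 + 2 \cdot 403\right) - 176336\right)\right) \left(-441249 + 242459\right) = \left(\left(- \frac{37}{9} - \frac{109}{9}\right) + \left(\left(167 + 806\right) - 176336\right)\right) \left(-198790\right) = \left(- \frac{146}{9} + \left(973 - 176336\right)\right) \left(-198790\right) = \left(- \frac{146}{9} - 175363\right) \left(-198790\right) = \left(- \frac{1578413}{9}\right) \left(-198790\right) = \frac{313772720270}{9}$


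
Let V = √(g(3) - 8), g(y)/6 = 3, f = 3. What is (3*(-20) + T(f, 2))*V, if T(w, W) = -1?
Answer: -61*√10 ≈ -192.90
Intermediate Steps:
g(y) = 18 (g(y) = 6*3 = 18)
V = √10 (V = √(18 - 8) = √10 ≈ 3.1623)
(3*(-20) + T(f, 2))*V = (3*(-20) - 1)*√10 = (-60 - 1)*√10 = -61*√10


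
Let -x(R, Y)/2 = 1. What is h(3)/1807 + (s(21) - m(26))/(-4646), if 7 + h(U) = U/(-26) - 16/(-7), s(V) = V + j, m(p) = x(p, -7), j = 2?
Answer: -3076421/381987151 ≈ -0.0080537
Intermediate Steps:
x(R, Y) = -2 (x(R, Y) = -2*1 = -2)
m(p) = -2
s(V) = 2 + V (s(V) = V + 2 = 2 + V)
h(U) = -33/7 - U/26 (h(U) = -7 + (U/(-26) - 16/(-7)) = -7 + (U*(-1/26) - 16*(-⅐)) = -7 + (-U/26 + 16/7) = -7 + (16/7 - U/26) = -33/7 - U/26)
h(3)/1807 + (s(21) - m(26))/(-4646) = (-33/7 - 1/26*3)/1807 + ((2 + 21) - 1*(-2))/(-4646) = (-33/7 - 3/26)*(1/1807) + (23 + 2)*(-1/4646) = -879/182*1/1807 + 25*(-1/4646) = -879/328874 - 25/4646 = -3076421/381987151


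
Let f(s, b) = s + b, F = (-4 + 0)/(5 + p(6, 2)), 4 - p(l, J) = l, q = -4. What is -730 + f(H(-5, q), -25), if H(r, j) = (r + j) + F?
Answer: -2296/3 ≈ -765.33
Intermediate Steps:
p(l, J) = 4 - l
F = -4/3 (F = (-4 + 0)/(5 + (4 - 1*6)) = -4/(5 + (4 - 6)) = -4/(5 - 2) = -4/3 ≈ -1.3333)
H(r, j) = -4/3 + j + r (H(r, j) = (r + j) - 4/3 = (j + r) - 4/3 = -4/3 + j + r)
f(s, b) = b + s
-730 + f(H(-5, q), -25) = -730 + (-25 + (-4/3 - 4 - 5)) = -730 + (-25 - 31/3) = -730 - 106/3 = -2296/3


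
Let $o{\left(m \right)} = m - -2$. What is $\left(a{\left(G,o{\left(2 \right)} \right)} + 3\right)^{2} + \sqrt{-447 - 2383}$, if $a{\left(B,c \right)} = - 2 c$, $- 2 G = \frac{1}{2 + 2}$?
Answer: $25 + i \sqrt{2830} \approx 25.0 + 53.198 i$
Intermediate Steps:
$o{\left(m \right)} = 2 + m$ ($o{\left(m \right)} = m + 2 = 2 + m$)
$G = - \frac{1}{8}$ ($G = - \frac{1}{2 \left(2 + 2\right)} = - \frac{1}{2 \cdot 4} = \left(- \frac{1}{2}\right) \frac{1}{4} = - \frac{1}{8} \approx -0.125$)
$\left(a{\left(G,o{\left(2 \right)} \right)} + 3\right)^{2} + \sqrt{-447 - 2383} = \left(- 2 \left(2 + 2\right) + 3\right)^{2} + \sqrt{-447 - 2383} = \left(\left(-2\right) 4 + 3\right)^{2} + \sqrt{-2830} = \left(-8 + 3\right)^{2} + i \sqrt{2830} = \left(-5\right)^{2} + i \sqrt{2830} = 25 + i \sqrt{2830}$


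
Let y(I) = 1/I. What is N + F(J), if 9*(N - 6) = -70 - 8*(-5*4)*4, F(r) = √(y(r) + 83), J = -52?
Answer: 208/3 + √56095/26 ≈ 78.443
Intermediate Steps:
F(r) = √(83 + 1/r) (F(r) = √(1/r + 83) = √(83 + 1/r))
N = 208/3 (N = 6 + (-70 - 8*(-5*4)*4)/9 = 6 + (-70 - (-160)*4)/9 = 6 + (-70 - 8*(-80))/9 = 6 + (-70 + 640)/9 = 6 + (⅑)*570 = 6 + 190/3 = 208/3 ≈ 69.333)
N + F(J) = 208/3 + √(83 + 1/(-52)) = 208/3 + √(83 - 1/52) = 208/3 + √(4315/52) = 208/3 + √56095/26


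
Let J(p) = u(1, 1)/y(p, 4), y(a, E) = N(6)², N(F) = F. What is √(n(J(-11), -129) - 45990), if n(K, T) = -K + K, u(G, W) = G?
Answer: 3*I*√5110 ≈ 214.45*I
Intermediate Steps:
y(a, E) = 36 (y(a, E) = 6² = 36)
J(p) = 1/36
n(K, T) = 0
√(n(J(-11), -129) - 45990) = √(0 - 45990) = √(-45990) = 3*I*√5110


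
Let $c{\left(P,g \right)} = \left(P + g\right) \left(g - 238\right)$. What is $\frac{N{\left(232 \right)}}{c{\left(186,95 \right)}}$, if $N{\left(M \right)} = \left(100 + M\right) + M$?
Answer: $- \frac{564}{40183} \approx -0.014036$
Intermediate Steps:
$N{\left(M \right)} = 100 + 2 M$
$c{\left(P,g \right)} = \left(-238 + g\right) \left(P + g\right)$ ($c{\left(P,g \right)} = \left(P + g\right) \left(-238 + g\right) = \left(-238 + g\right) \left(P + g\right)$)
$\frac{N{\left(232 \right)}}{c{\left(186,95 \right)}} = \frac{100 + 2 \cdot 232}{95^{2} - 44268 - 22610 + 186 \cdot 95} = \frac{100 + 464}{9025 - 44268 - 22610 + 17670} = \frac{564}{-40183} = 564 \left(- \frac{1}{40183}\right) = - \frac{564}{40183}$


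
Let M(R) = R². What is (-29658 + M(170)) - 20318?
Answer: -21076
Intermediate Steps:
(-29658 + M(170)) - 20318 = (-29658 + 170²) - 20318 = (-29658 + 28900) - 20318 = -758 - 20318 = -21076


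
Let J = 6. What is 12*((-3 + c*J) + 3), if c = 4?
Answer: 288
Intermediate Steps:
12*((-3 + c*J) + 3) = 12*((-3 + 4*6) + 3) = 12*((-3 + 24) + 3) = 12*(21 + 3) = 12*24 = 288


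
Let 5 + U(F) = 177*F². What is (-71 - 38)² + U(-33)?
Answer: 204629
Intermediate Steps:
U(F) = -5 + 177*F²
(-71 - 38)² + U(-33) = (-71 - 38)² + (-5 + 177*(-33)²) = (-109)² + (-5 + 177*1089) = 11881 + (-5 + 192753) = 11881 + 192748 = 204629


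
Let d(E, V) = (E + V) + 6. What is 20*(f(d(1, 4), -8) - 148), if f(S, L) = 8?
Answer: -2800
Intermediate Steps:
d(E, V) = 6 + E + V
20*(f(d(1, 4), -8) - 148) = 20*(8 - 148) = 20*(-140) = -2800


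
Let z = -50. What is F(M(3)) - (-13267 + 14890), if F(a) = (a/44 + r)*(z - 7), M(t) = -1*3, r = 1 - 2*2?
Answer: -63717/44 ≈ -1448.1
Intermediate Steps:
r = -3 (r = 1 - 4 = -3)
M(t) = -3
F(a) = 171 - 57*a/44 (F(a) = (a/44 - 3)*(-50 - 7) = (a*(1/44) - 3)*(-57) = (a/44 - 3)*(-57) = (-3 + a/44)*(-57) = 171 - 57*a/44)
F(M(3)) - (-13267 + 14890) = (171 - 57/44*(-3)) - (-13267 + 14890) = (171 + 171/44) - 1*1623 = 7695/44 - 1623 = -63717/44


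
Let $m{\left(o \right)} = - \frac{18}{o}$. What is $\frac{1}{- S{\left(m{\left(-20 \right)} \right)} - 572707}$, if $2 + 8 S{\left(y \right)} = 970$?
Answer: $- \frac{1}{572828} \approx -1.7457 \cdot 10^{-6}$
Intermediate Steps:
$S{\left(y \right)} = 121$ ($S{\left(y \right)} = - \frac{1}{4} + \frac{1}{8} \cdot 970 = - \frac{1}{4} + \frac{485}{4} = 121$)
$\frac{1}{- S{\left(m{\left(-20 \right)} \right)} - 572707} = \frac{1}{\left(-1\right) 121 - 572707} = \frac{1}{-121 - 572707} = \frac{1}{-572828} = - \frac{1}{572828}$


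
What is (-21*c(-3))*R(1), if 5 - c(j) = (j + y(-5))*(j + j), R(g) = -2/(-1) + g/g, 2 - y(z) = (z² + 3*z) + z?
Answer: 1953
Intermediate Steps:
y(z) = 2 - z² - 4*z (y(z) = 2 - ((z² + 3*z) + z) = 2 - (z² + 4*z) = 2 + (-z² - 4*z) = 2 - z² - 4*z)
R(g) = 3 (R(g) = -2*(-1) + 1 = 2 + 1 = 3)
c(j) = 5 - 2*j*(-3 + j) (c(j) = 5 - (j + (2 - 1*(-5)² - 4*(-5)))*(j + j) = 5 - (j + (2 - 1*25 + 20))*2*j = 5 - (j + (2 - 25 + 20))*2*j = 5 - (j - 3)*2*j = 5 - (-3 + j)*2*j = 5 - 2*j*(-3 + j))
(-21*c(-3))*R(1) = -21*(5 - 2*(-3)² + 6*(-3))*3 = -21*(5 - 2*9 - 18)*3 = -21*(5 - 18 - 18)*3 = -21*(-31)*3 = 651*3 = 1953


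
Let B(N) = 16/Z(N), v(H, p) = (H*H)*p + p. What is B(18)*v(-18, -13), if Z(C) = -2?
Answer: 33800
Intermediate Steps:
v(H, p) = p + p*H² (v(H, p) = H²*p + p = p*H² + p = p + p*H²)
B(N) = -8 (B(N) = 16/(-2) = 16*(-½) = -8)
B(18)*v(-18, -13) = -(-104)*(1 + (-18)²) = -(-104)*(1 + 324) = -(-104)*325 = -8*(-4225) = 33800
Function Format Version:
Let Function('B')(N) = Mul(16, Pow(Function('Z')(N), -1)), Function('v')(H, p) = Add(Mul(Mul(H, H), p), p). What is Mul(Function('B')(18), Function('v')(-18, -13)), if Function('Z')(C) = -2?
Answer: 33800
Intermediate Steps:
Function('v')(H, p) = Add(p, Mul(p, Pow(H, 2))) (Function('v')(H, p) = Add(Mul(Pow(H, 2), p), p) = Add(Mul(p, Pow(H, 2)), p) = Add(p, Mul(p, Pow(H, 2))))
Function('B')(N) = -8 (Function('B')(N) = Mul(16, Pow(-2, -1)) = Mul(16, Rational(-1, 2)) = -8)
Mul(Function('B')(18), Function('v')(-18, -13)) = Mul(-8, Mul(-13, Add(1, Pow(-18, 2)))) = Mul(-8, Mul(-13, Add(1, 324))) = Mul(-8, Mul(-13, 325)) = Mul(-8, -4225) = 33800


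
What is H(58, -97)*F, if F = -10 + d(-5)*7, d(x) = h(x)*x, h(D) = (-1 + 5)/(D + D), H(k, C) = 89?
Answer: 356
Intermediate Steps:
h(D) = 2/D (h(D) = 4/((2*D)) = 4*(1/(2*D)) = 2/D)
d(x) = 2 (d(x) = (2/x)*x = 2)
F = 4 (F = -10 + 2*7 = -10 + 14 = 4)
H(58, -97)*F = 89*4 = 356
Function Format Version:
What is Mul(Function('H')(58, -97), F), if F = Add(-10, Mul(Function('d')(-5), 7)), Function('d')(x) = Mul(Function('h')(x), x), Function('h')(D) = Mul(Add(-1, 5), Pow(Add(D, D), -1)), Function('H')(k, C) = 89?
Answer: 356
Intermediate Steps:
Function('h')(D) = Mul(2, Pow(D, -1)) (Function('h')(D) = Mul(4, Pow(Mul(2, D), -1)) = Mul(4, Mul(Rational(1, 2), Pow(D, -1))) = Mul(2, Pow(D, -1)))
Function('d')(x) = 2 (Function('d')(x) = Mul(Mul(2, Pow(x, -1)), x) = 2)
F = 4 (F = Add(-10, Mul(2, 7)) = Add(-10, 14) = 4)
Mul(Function('H')(58, -97), F) = Mul(89, 4) = 356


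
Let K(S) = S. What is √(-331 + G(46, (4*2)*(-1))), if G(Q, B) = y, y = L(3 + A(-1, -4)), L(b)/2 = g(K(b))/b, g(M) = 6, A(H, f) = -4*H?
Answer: I*√16135/7 ≈ 18.146*I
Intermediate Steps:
L(b) = 12/b (L(b) = 2*(6/b) = 12/b)
y = 12/7 (y = 12/(3 - 4*(-1)) = 12/(3 + 4) = 12/7 ≈ 1.7143)
G(Q, B) = 12/7
√(-331 + G(46, (4*2)*(-1))) = √(-331 + 12/7) = √(-2305/7) = I*√16135/7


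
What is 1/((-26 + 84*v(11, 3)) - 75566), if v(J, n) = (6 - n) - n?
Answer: -1/75592 ≈ -1.3229e-5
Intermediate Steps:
v(J, n) = 6 - 2*n
1/((-26 + 84*v(11, 3)) - 75566) = 1/((-26 + 84*(6 - 2*3)) - 75566) = 1/((-26 + 84*(6 - 6)) - 75566) = 1/((-26 + 84*0) - 75566) = 1/((-26 + 0) - 75566) = 1/(-26 - 75566) = 1/(-75592) = -1/75592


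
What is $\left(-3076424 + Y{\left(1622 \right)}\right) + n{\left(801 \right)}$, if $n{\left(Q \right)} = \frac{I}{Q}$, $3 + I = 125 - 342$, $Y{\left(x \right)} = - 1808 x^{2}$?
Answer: $- \frac{3812531471716}{801} \approx -4.7597 \cdot 10^{9}$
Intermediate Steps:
$I = -220$ ($I = -3 + \left(125 - 342\right) = -3 - 217 = -220$)
$n{\left(Q \right)} = - \frac{220}{Q}$
$\left(-3076424 + Y{\left(1622 \right)}\right) + n{\left(801 \right)} = \left(-3076424 - 1808 \cdot 1622^{2}\right) - \frac{220}{801} = \left(-3076424 - 4756638272\right) - \frac{220}{801} = -4759714696 - \frac{220}{801} = - \frac{3812531471716}{801}$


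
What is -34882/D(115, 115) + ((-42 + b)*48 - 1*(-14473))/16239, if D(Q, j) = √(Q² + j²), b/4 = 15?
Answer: 15337/16239 - 17441*√2/115 ≈ -213.54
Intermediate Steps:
b = 60 (b = 4*15 = 60)
-34882/D(115, 115) + ((-42 + b)*48 - 1*(-14473))/16239 = -34882/√(115² + 115²) + ((-42 + 60)*48 - 1*(-14473))/16239 = -34882/√(13225 + 13225) + (18*48 + 14473)*(1/16239) = -34882*√2/230 + (864 + 14473)*(1/16239) = -34882*√2/230 + 15337*(1/16239) = -17441*√2/115 + 15337/16239 = 15337/16239 - 17441*√2/115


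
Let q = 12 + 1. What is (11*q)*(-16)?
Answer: -2288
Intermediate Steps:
q = 13
(11*q)*(-16) = (11*13)*(-16) = 143*(-16) = -2288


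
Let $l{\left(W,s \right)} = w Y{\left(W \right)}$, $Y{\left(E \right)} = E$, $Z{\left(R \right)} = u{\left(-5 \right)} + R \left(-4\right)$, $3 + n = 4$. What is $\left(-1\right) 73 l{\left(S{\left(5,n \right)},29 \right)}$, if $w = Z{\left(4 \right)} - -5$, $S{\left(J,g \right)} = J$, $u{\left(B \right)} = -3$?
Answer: $5110$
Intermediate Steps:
$n = 1$ ($n = -3 + 4 = 1$)
$Z{\left(R \right)} = -3 - 4 R$ ($Z{\left(R \right)} = -3 + R \left(-4\right) = -3 - 4 R$)
$w = -14$ ($w = \left(-3 - 16\right) - -5 = \left(-3 - 16\right) + 5 = -19 + 5 = -14$)
$l{\left(W,s \right)} = - 14 W$
$\left(-1\right) 73 l{\left(S{\left(5,n \right)},29 \right)} = \left(-1\right) 73 \left(\left(-14\right) 5\right) = \left(-73\right) \left(-70\right) = 5110$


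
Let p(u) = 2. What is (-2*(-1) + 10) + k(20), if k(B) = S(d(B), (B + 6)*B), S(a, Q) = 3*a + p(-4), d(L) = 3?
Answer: 23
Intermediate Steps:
S(a, Q) = 2 + 3*a (S(a, Q) = 3*a + 2 = 2 + 3*a)
k(B) = 11 (k(B) = 2 + 3*3 = 2 + 9 = 11)
(-2*(-1) + 10) + k(20) = (-2*(-1) + 10) + 11 = (2 + 10) + 11 = 12 + 11 = 23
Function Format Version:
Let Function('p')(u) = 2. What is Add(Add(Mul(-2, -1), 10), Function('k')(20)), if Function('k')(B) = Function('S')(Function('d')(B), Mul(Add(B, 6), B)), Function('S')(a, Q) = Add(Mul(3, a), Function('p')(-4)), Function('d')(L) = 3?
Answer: 23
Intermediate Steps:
Function('S')(a, Q) = Add(2, Mul(3, a)) (Function('S')(a, Q) = Add(Mul(3, a), 2) = Add(2, Mul(3, a)))
Function('k')(B) = 11 (Function('k')(B) = Add(2, Mul(3, 3)) = Add(2, 9) = 11)
Add(Add(Mul(-2, -1), 10), Function('k')(20)) = Add(Add(Mul(-2, -1), 10), 11) = Add(Add(2, 10), 11) = Add(12, 11) = 23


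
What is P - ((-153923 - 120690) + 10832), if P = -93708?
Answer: 170073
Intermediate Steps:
P - ((-153923 - 120690) + 10832) = -93708 - ((-153923 - 120690) + 10832) = -93708 - (-274613 + 10832) = -93708 - 1*(-263781) = -93708 + 263781 = 170073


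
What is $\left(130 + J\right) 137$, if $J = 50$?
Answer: $24660$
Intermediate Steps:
$\left(130 + J\right) 137 = \left(130 + 50\right) 137 = 180 \cdot 137 = 24660$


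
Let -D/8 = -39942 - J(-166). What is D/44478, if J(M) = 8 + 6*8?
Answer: 22856/3177 ≈ 7.1942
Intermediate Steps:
J(M) = 56 (J(M) = 8 + 48 = 56)
D = 319984 (D = -8*(-39942 - 1*56) = -8*(-39942 - 56) = -8*(-39998) = 319984)
D/44478 = 319984/44478 = 319984*(1/44478) = 22856/3177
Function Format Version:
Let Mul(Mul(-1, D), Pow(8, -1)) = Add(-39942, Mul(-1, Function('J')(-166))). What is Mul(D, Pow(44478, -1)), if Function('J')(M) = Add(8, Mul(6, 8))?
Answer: Rational(22856, 3177) ≈ 7.1942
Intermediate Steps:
Function('J')(M) = 56 (Function('J')(M) = Add(8, 48) = 56)
D = 319984 (D = Mul(-8, Add(-39942, Mul(-1, 56))) = Mul(-8, Add(-39942, -56)) = Mul(-8, -39998) = 319984)
Mul(D, Pow(44478, -1)) = Mul(319984, Pow(44478, -1)) = Mul(319984, Rational(1, 44478)) = Rational(22856, 3177)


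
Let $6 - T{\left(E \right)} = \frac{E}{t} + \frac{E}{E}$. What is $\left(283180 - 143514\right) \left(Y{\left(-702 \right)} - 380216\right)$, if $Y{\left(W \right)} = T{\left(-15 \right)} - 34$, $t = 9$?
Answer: $- \frac{159321196180}{3} \approx -5.3107 \cdot 10^{10}$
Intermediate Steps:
$T{\left(E \right)} = 5 - \frac{E}{9}$ ($T{\left(E \right)} = 6 - \left(\frac{E}{9} + \frac{E}{E}\right) = 6 - \left(E \frac{1}{9} + 1\right) = 6 - \left(\frac{E}{9} + 1\right) = 6 - \left(1 + \frac{E}{9}\right) = 5 - \frac{E}{9}$)
$Y{\left(W \right)} = - \frac{82}{3}$ ($Y{\left(W \right)} = \left(5 - - \frac{5}{3}\right) - 34 = \left(5 + \frac{5}{3}\right) - 34 = \frac{20}{3} - 34 = - \frac{82}{3}$)
$\left(283180 - 143514\right) \left(Y{\left(-702 \right)} - 380216\right) = \left(283180 - 143514\right) \left(- \frac{82}{3} - 380216\right) = 139666 \left(- \frac{1140730}{3}\right) = - \frac{159321196180}{3}$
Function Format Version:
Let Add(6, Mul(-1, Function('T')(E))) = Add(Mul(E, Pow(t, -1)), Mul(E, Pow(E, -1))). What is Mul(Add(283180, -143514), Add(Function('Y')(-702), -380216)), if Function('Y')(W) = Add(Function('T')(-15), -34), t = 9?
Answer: Rational(-159321196180, 3) ≈ -5.3107e+10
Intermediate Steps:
Function('T')(E) = Add(5, Mul(Rational(-1, 9), E)) (Function('T')(E) = Add(6, Mul(-1, Add(Mul(E, Pow(9, -1)), Mul(E, Pow(E, -1))))) = Add(6, Mul(-1, Add(Mul(E, Rational(1, 9)), 1))) = Add(6, Mul(-1, Add(Mul(Rational(1, 9), E), 1))) = Add(6, Mul(-1, Add(1, Mul(Rational(1, 9), E)))) = Add(6, Add(-1, Mul(Rational(-1, 9), E))) = Add(5, Mul(Rational(-1, 9), E)))
Function('Y')(W) = Rational(-82, 3) (Function('Y')(W) = Add(Add(5, Mul(Rational(-1, 9), -15)), -34) = Add(Add(5, Rational(5, 3)), -34) = Add(Rational(20, 3), -34) = Rational(-82, 3))
Mul(Add(283180, -143514), Add(Function('Y')(-702), -380216)) = Mul(Add(283180, -143514), Add(Rational(-82, 3), -380216)) = Mul(139666, Rational(-1140730, 3)) = Rational(-159321196180, 3)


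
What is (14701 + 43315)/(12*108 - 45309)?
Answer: -58016/44013 ≈ -1.3182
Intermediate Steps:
(14701 + 43315)/(12*108 - 45309) = 58016/(1296 - 45309) = 58016/(-44013) = 58016*(-1/44013) = -58016/44013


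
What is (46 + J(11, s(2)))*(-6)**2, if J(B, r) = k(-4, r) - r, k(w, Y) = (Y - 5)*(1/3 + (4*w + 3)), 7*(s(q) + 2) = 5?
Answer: 31980/7 ≈ 4568.6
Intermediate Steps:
s(q) = -9/7 (s(q) = -2 + (1/7)*5 = -2 + 5/7 = -9/7)
k(w, Y) = (-5 + Y)*(10/3 + 4*w) (k(w, Y) = (-5 + Y)*(1/3 + (3 + 4*w)) = (-5 + Y)*(10/3 + 4*w))
J(B, r) = 190/3 - 41*r/3 (J(B, r) = (-50/3 - 20*(-4) + 10*r/3 + 4*r*(-4)) - r = (-50/3 + 80 + 10*r/3 - 16*r) - r = (190/3 - 38*r/3) - r = 190/3 - 41*r/3)
(46 + J(11, s(2)))*(-6)**2 = (46 + (190/3 - 41/3*(-9/7)))*(-6)**2 = (46 + (190/3 + 123/7))*36 = (46 + 1699/21)*36 = (2665/21)*36 = 31980/7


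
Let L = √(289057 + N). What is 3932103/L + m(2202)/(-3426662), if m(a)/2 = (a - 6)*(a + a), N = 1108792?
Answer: -9671184/1713331 + 3932103*√1397849/1397849 ≈ 3320.1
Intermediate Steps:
L = √1397849 (L = √(289057 + 1108792) = √1397849 ≈ 1182.3)
m(a) = 4*a*(-6 + a) (m(a) = 2*((a - 6)*(a + a)) = 2*((-6 + a)*(2*a)) = 2*(2*a*(-6 + a)) = 4*a*(-6 + a))
3932103/L + m(2202)/(-3426662) = 3932103/(√1397849) + (4*2202*(-6 + 2202))/(-3426662) = 3932103*(√1397849/1397849) + (4*2202*2196)*(-1/3426662) = 3932103*√1397849/1397849 + 19342368*(-1/3426662) = 3932103*√1397849/1397849 - 9671184/1713331 = -9671184/1713331 + 3932103*√1397849/1397849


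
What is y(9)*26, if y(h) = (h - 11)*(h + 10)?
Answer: -988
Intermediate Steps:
y(h) = (-11 + h)*(10 + h)
y(9)*26 = (-110 + 9**2 - 1*9)*26 = (-110 + 81 - 9)*26 = -38*26 = -988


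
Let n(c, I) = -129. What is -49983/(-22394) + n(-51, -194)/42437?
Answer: 2118239745/950334178 ≈ 2.2289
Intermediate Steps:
-49983/(-22394) + n(-51, -194)/42437 = -49983/(-22394) - 129/42437 = -49983*(-1/22394) - 129*1/42437 = 49983/22394 - 129/42437 = 2118239745/950334178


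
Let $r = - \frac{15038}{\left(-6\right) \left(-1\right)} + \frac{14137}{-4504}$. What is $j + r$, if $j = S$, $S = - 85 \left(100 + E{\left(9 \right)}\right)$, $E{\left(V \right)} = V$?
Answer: $- \frac{159096667}{13512} \approx -11774.0$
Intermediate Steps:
$r = - \frac{33907987}{13512}$ ($r = - \frac{15038}{6} + 14137 \left(- \frac{1}{4504}\right) = \left(-15038\right) \frac{1}{6} - \frac{14137}{4504} = - \frac{7519}{3} - \frac{14137}{4504} = - \frac{33907987}{13512} \approx -2509.5$)
$S = -9265$ ($S = - 85 \left(100 + 9\right) = \left(-85\right) 109 = -9265$)
$j = -9265$
$j + r = -9265 - \frac{33907987}{13512} = - \frac{159096667}{13512}$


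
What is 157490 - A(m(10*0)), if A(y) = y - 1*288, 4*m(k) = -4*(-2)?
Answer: 157776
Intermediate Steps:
m(k) = 2 (m(k) = (-4*(-2))/4 = (1/4)*8 = 2)
A(y) = -288 + y (A(y) = y - 288 = -288 + y)
157490 - A(m(10*0)) = 157490 - (-288 + 2) = 157490 - 1*(-286) = 157490 + 286 = 157776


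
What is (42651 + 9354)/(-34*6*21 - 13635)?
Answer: -17335/5973 ≈ -2.9022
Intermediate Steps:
(42651 + 9354)/(-34*6*21 - 13635) = 52005/(-204*21 - 13635) = 52005/(-4284 - 13635) = 52005/(-17919) = 52005*(-1/17919) = -17335/5973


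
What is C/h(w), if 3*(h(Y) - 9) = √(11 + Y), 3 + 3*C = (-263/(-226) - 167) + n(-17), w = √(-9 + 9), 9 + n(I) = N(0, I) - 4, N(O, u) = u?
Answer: -1213299/162268 + 44937*√11/162268 ≈ -6.5587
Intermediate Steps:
n(I) = -13 + I (n(I) = -9 + (I - 4) = -9 + (-4 + I) = -13 + I)
w = 0 (w = √0 = 0)
C = -14979/226 (C = -1 + ((-263/(-226) - 167) + (-13 - 17))/3 = -1 + ((-263*(-1/226) - 167) - 30)/3 = -1 + ((263/226 - 167) - 30)/3 = -1 + (-37479/226 - 30)/3 = -1 + (⅓)*(-44259/226) = -1 - 14753/226 = -14979/226 ≈ -66.279)
h(Y) = 9 + √(11 + Y)/3
C/h(w) = -14979/(226*(9 + √(11 + 0)/3)) = -14979/(226*(9 + √11/3))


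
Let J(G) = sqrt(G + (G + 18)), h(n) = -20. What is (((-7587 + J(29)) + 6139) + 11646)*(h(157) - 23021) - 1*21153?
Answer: -234993271 - 46082*sqrt(19) ≈ -2.3519e+8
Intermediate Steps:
J(G) = sqrt(18 + 2*G) (J(G) = sqrt(G + (18 + G)) = sqrt(18 + 2*G))
(((-7587 + J(29)) + 6139) + 11646)*(h(157) - 23021) - 1*21153 = (((-7587 + sqrt(18 + 2*29)) + 6139) + 11646)*(-20 - 23021) - 1*21153 = (((-7587 + sqrt(18 + 58)) + 6139) + 11646)*(-23041) - 21153 = (((-7587 + sqrt(76)) + 6139) + 11646)*(-23041) - 21153 = (((-7587 + 2*sqrt(19)) + 6139) + 11646)*(-23041) - 21153 = ((-1448 + 2*sqrt(19)) + 11646)*(-23041) - 21153 = (10198 + 2*sqrt(19))*(-23041) - 21153 = (-234972118 - 46082*sqrt(19)) - 21153 = -234993271 - 46082*sqrt(19)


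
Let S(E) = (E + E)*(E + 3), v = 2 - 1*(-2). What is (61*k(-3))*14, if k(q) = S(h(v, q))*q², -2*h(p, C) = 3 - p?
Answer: 26901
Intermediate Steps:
v = 4 (v = 2 + 2 = 4)
h(p, C) = -3/2 + p/2 (h(p, C) = -(3 - p)/2 = -3/2 + p/2)
S(E) = 2*E*(3 + E) (S(E) = (2*E)*(3 + E) = 2*E*(3 + E))
k(q) = 7*q²/2 (k(q) = (2*(-3/2 + (½)*4)*(3 + (-3/2 + (½)*4)))*q² = (2*(-3/2 + 2)*(3 + (-3/2 + 2)))*q² = (2*(½)*(3 + ½))*q² = (2*(½)*(7/2))*q² = 7*q²/2)
(61*k(-3))*14 = (61*((7/2)*(-3)²))*14 = (61*((7/2)*9))*14 = (61*(63/2))*14 = (3843/2)*14 = 26901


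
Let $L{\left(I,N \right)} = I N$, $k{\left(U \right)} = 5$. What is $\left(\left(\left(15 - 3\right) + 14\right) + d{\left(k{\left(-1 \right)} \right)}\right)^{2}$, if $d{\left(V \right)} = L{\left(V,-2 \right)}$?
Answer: $256$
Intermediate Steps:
$d{\left(V \right)} = - 2 V$ ($d{\left(V \right)} = V \left(-2\right) = - 2 V$)
$\left(\left(\left(15 - 3\right) + 14\right) + d{\left(k{\left(-1 \right)} \right)}\right)^{2} = \left(\left(\left(15 - 3\right) + 14\right) - 10\right)^{2} = \left(\left(12 + 14\right) - 10\right)^{2} = \left(26 - 10\right)^{2} = 16^{2} = 256$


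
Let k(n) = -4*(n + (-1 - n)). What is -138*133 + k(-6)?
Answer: -18350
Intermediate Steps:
k(n) = 4 (k(n) = -4*(-1) = 4)
-138*133 + k(-6) = -138*133 + 4 = -18354 + 4 = -18350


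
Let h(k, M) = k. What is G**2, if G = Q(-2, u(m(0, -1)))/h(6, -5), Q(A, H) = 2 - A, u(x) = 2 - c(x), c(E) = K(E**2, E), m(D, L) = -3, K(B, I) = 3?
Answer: 4/9 ≈ 0.44444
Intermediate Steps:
c(E) = 3
u(x) = -1 (u(x) = 2 - 1*3 = 2 - 3 = -1)
G = 2/3 (G = (2 - 1*(-2))/6 = (2 + 2)*(1/6) = 4*(1/6) = 2/3 ≈ 0.66667)
G**2 = (2/3)**2 = 4/9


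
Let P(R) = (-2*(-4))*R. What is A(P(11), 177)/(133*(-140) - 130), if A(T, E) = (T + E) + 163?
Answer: -214/9375 ≈ -0.022827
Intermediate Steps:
P(R) = 8*R
A(T, E) = 163 + E + T (A(T, E) = (E + T) + 163 = 163 + E + T)
A(P(11), 177)/(133*(-140) - 130) = (163 + 177 + 8*11)/(133*(-140) - 130) = (163 + 177 + 88)/(-18620 - 130) = 428/(-18750) = 428*(-1/18750) = -214/9375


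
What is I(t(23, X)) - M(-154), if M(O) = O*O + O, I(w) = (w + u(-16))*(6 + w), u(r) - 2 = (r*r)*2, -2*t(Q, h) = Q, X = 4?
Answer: -105303/4 ≈ -26326.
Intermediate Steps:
t(Q, h) = -Q/2
u(r) = 2 + 2*r**2 (u(r) = 2 + (r*r)*2 = 2 + r**2*2 = 2 + 2*r**2)
I(w) = (6 + w)*(514 + w) (I(w) = (w + (2 + 2*(-16)**2))*(6 + w) = (w + (2 + 2*256))*(6 + w) = (w + (2 + 512))*(6 + w) = (w + 514)*(6 + w) = (514 + w)*(6 + w) = (6 + w)*(514 + w))
M(O) = O + O**2 (M(O) = O**2 + O = O + O**2)
I(t(23, X)) - M(-154) = (3084 + (-1/2*23)**2 + 520*(-1/2*23)) - (-154)*(1 - 154) = (3084 + (-23/2)**2 + 520*(-23/2)) - (-154)*(-153) = (3084 + 529/4 - 5980) - 1*23562 = -11055/4 - 23562 = -105303/4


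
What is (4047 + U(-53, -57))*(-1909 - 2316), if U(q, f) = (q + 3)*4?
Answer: -16253575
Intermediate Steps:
U(q, f) = 12 + 4*q (U(q, f) = (3 + q)*4 = 12 + 4*q)
(4047 + U(-53, -57))*(-1909 - 2316) = (4047 + (12 + 4*(-53)))*(-1909 - 2316) = (4047 + (12 - 212))*(-4225) = (4047 - 200)*(-4225) = 3847*(-4225) = -16253575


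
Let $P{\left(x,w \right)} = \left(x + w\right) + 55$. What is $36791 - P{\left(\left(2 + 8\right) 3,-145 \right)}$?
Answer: $36851$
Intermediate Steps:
$P{\left(x,w \right)} = 55 + w + x$ ($P{\left(x,w \right)} = \left(w + x\right) + 55 = 55 + w + x$)
$36791 - P{\left(\left(2 + 8\right) 3,-145 \right)} = 36791 - \left(55 - 145 + \left(2 + 8\right) 3\right) = 36791 - \left(55 - 145 + 10 \cdot 3\right) = 36791 - \left(55 - 145 + 30\right) = 36791 - -60 = 36791 + 60 = 36851$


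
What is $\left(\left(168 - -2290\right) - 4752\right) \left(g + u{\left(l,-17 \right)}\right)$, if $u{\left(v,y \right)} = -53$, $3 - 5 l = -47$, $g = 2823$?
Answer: $-6354380$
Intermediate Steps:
$l = 10$ ($l = \frac{3}{5} - - \frac{47}{5} = \frac{3}{5} + \frac{47}{5} = 10$)
$\left(\left(168 - -2290\right) - 4752\right) \left(g + u{\left(l,-17 \right)}\right) = \left(\left(168 - -2290\right) - 4752\right) \left(2823 - 53\right) = \left(\left(168 + 2290\right) - 4752\right) 2770 = \left(2458 - 4752\right) 2770 = \left(-2294\right) 2770 = -6354380$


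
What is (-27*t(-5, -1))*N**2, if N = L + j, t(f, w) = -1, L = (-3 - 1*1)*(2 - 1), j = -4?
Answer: 1728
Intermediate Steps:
L = -4 (L = (-3 - 1)*1 = -4*1 = -4)
N = -8 (N = -4 - 4 = -8)
(-27*t(-5, -1))*N**2 = -27*(-1)*(-8)**2 = 27*64 = 1728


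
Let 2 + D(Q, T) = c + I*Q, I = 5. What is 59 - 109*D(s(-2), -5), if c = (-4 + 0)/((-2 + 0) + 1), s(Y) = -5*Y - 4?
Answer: -3429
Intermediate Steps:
s(Y) = -4 - 5*Y
c = 4 (c = -4/(-2 + 1) = -4/(-1) = -4*(-1) = 4)
D(Q, T) = 2 + 5*Q (D(Q, T) = -2 + (4 + 5*Q) = 2 + 5*Q)
59 - 109*D(s(-2), -5) = 59 - 109*(2 + 5*(-4 - 5*(-2))) = 59 - 109*(2 + 5*(-4 + 10)) = 59 - 109*(2 + 5*6) = 59 - 109*(2 + 30) = 59 - 109*32 = 59 - 3488 = -3429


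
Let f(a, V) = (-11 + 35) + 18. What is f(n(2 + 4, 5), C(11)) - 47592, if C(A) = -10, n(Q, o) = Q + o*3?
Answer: -47550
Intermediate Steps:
n(Q, o) = Q + 3*o
f(a, V) = 42 (f(a, V) = 24 + 18 = 42)
f(n(2 + 4, 5), C(11)) - 47592 = 42 - 47592 = -47550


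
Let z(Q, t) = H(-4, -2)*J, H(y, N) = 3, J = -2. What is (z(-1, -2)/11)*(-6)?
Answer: 36/11 ≈ 3.2727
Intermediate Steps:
z(Q, t) = -6 (z(Q, t) = 3*(-2) = -6)
(z(-1, -2)/11)*(-6) = -6/11*(-6) = 36/11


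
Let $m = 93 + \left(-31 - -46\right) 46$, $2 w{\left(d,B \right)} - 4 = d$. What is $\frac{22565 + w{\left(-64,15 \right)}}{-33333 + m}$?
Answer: $- \frac{4507}{6510} \approx -0.69232$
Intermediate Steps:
$w{\left(d,B \right)} = 2 + \frac{d}{2}$
$m = 783$ ($m = 93 + \left(-31 + 46\right) 46 = 93 + 15 \cdot 46 = 93 + 690 = 783$)
$\frac{22565 + w{\left(-64,15 \right)}}{-33333 + m} = \frac{22565 + \left(2 + \frac{1}{2} \left(-64\right)\right)}{-33333 + 783} = \frac{22565 + \left(2 - 32\right)}{-32550} = \left(22565 - 30\right) \left(- \frac{1}{32550}\right) = 22535 \left(- \frac{1}{32550}\right) = - \frac{4507}{6510}$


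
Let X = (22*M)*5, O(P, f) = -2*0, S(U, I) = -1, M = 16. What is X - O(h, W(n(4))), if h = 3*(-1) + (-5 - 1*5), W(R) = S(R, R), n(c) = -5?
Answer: 1760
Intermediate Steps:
W(R) = -1
h = -13 (h = -3 + (-5 - 5) = -3 - 10 = -13)
O(P, f) = 0
X = 1760 (X = (22*16)*5 = 352*5 = 1760)
X - O(h, W(n(4))) = 1760 - 1*0 = 1760 + 0 = 1760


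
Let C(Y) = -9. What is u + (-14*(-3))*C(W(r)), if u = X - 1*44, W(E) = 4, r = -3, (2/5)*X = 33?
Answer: -679/2 ≈ -339.50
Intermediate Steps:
X = 165/2 (X = (5/2)*33 = 165/2 ≈ 82.500)
u = 77/2 (u = 165/2 - 1*44 = 165/2 - 44 = 77/2 ≈ 38.500)
u + (-14*(-3))*C(W(r)) = 77/2 - 14*(-3)*(-9) = 77/2 + 42*(-9) = 77/2 - 378 = -679/2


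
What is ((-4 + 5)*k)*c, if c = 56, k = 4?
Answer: 224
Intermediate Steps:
((-4 + 5)*k)*c = ((-4 + 5)*4)*56 = (1*4)*56 = 4*56 = 224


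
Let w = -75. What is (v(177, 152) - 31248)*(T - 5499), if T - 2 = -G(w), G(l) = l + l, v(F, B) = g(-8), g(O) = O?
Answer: 167125832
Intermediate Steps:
v(F, B) = -8
G(l) = 2*l
T = 152 (T = 2 - 2*(-75) = 2 - 1*(-150) = 2 + 150 = 152)
(v(177, 152) - 31248)*(T - 5499) = (-8 - 31248)*(152 - 5499) = -31256*(-5347) = 167125832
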